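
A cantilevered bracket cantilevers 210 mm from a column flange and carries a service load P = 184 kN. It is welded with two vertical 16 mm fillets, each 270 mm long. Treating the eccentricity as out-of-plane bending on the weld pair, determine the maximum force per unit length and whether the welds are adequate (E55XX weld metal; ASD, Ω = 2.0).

f_max ≈ 1630 N/mm; adequate

E55XX → F_EXX = 550 MPa.
L_w = 2 × 270 = 540 mm; section modulus (unit throat) S = 2 × L²/6 = 24300 mm².
Direct shear f_v = P/L_w = 184×10³/540 = 340.7 N/mm.
Moment M = P × e = 184×10³ × 210 = 38640000 N·mm; bending f_b = M/S = 1590 N/mm.
f_max = √(f_v² + f_b²) = √(340.7² + 1590²) = 1626 N/mm.
r_n/Ω = (1/2.0) × 0.6 × 550 × (0.707 × 16) = 1866 N/mm → adequate.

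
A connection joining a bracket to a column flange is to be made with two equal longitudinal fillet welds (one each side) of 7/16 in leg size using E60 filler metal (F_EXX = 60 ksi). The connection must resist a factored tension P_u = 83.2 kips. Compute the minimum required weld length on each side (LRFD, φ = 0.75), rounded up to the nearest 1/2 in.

L = 5 in on each side

Throat t_e = 0.707 × 0.4375 = 0.3093 in.
φr_n = 0.75 × 0.6 × 60 × 0.3093 = 8.351 kips/in.
L_req = P_u / φr_n = 83.2 / 8.351 = 9.962 in total.
Per side: 9.962 / 2 = 4.981 in.
Round up → use L = 5 in on each side.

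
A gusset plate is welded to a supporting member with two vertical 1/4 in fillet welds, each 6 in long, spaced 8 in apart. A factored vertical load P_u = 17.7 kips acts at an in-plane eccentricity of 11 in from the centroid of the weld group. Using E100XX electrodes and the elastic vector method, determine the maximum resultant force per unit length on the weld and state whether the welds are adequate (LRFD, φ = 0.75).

E100XX → F_EXX = 100 ksi.
Total weld length L_w = 12 in. Treat welds as unit-width lines.
Polar moment about centroid: J = 2[d³/12 + d(b/2)²] = 2[6³/12 + 6×4²] = 228 in³.
Direct shear f_v = P/L_w = 17.7 / 12 = 1.475 kip/in (vertical).
Torsion M = P·e = 17.7 × 11 = 194.7 kip·in.
Critical point at (x, y) = (4, 3) from centroid. f_tx = M·y/J = 2.562 kip/in; f_ty = M·x/J = 3.416 kip/in.
Resultant f_max = √[f_tx² + (f_v + f_ty)²] = √[2.562² + (1.475 + 3.416)²] = 5.521 kip/in.
Capacity per unit length: φr_n = 0.75 × 0.6 × 100 × (0.707 × 0.25) = 7.954 kip/in.
5.521 ≤ 7.954 → adequate.

f_max ≈ 5.52 kip/in; adequate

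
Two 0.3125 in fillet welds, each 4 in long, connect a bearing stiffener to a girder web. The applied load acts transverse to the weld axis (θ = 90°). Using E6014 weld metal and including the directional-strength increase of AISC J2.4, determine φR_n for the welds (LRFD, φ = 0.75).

φR_n ≈ 71.6 kip

E60XX → F_EXX = 60 ksi.
t_e = 0.707 × 0.3125 = 0.2209 in; A_we = 0.2209 × 8 = 1.767 in².
Directional factor: 1.0 + 0.5 sin^1.5(90°) = 1.5.
F_nw = 0.6 × 60 × 1.5 = 54 ksi.
φR_n = 0.75 × 54 × 1.767 = 71.58 kip.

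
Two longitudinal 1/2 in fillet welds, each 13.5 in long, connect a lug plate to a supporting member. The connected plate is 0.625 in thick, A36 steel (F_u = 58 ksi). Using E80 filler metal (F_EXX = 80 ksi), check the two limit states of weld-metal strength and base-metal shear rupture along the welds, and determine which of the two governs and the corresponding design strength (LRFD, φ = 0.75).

φR_n ≈ 344 kips (weld metal governs)

t_e = 0.707 × 0.5 = 0.3535 in; L = 27 in.
Weld metal: φR_n = 0.75 × 0.6 × 80 × 0.3535 × 27 = 343.6 kips.
Base metal (shear rupture): φR_n = 0.75 × 0.6 × 58 × 0.625 × 27 = 440.4 kips.
Governing: weld metal.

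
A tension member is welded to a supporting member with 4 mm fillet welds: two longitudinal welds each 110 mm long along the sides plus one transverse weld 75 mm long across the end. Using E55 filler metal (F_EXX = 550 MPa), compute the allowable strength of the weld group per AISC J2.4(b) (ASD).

R_n/Ω ≈ 140 kN

t_e = 0.707 × 4 = 2.828 mm.
R_nwl = 0.6 × 550 × 2.828 × 220 × 10⁻³ = 205.3 kN (longitudinal, 2 welds).
R_nwt = 0.6 × 550 × 2.828 × 75 × 10⁻³ = 69.99 kN (transverse, base value).
(i) R_nwl + R_nwt = 275.3 kN; (ii) 0.85 R_nwl + 1.5 R_nwt = 279.5 kN.
R_n = max = 279.5 kN [governs: (ii)]; R_n/Ω = 139.8 kN.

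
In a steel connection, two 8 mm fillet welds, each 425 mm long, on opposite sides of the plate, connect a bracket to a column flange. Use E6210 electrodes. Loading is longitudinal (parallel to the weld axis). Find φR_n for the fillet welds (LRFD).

E62XX → F_EXX = 620 MPa.
Effective throat t_e = 0.707 × 8 = 5.656 mm.
Total length L = 850 mm; A_we = 5.656 × 850 = 4808 mm².
F_nw = 0.6 F_EXX = 0.6 × 620 = 372 MPa.
φR_n = 0.75 × 372 × 4808 × 10⁻³ = 1341 kN.

φR_n ≈ 1340 kN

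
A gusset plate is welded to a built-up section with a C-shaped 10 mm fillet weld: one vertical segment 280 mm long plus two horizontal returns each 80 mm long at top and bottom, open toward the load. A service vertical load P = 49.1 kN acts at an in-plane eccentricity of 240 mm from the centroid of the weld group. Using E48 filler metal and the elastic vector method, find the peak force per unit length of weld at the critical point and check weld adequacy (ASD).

f_max ≈ 409 N/mm; adequate

E48XX → F_EXX = 480 MPa.
Total weld length L_w = 440 mm. Treat welds as unit-width lines.
Centroid: x̄ = 2×80×40 / 440 = 14.55 mm from the vertical weld.
Polar moment about centroid: J = I_x + I_y = [280³/12 + 2×80×140²] + [280×14.55² + 2(80³/12 + 80×25.45²)] = 5214000 mm³.
Direct shear f_v = P/L_w = 49.1×10³ / 440 = 111.6 N/mm (vertical).
Torsion M = P·e = 49.1×10³ × 240 = 11784000 N·mm.
Critical point at (x, y) = (65.45, 140) from centroid. f_tx = M·y/J = 316.4 N/mm; f_ty = M·x/J = 147.9 N/mm.
Resultant f_max = √[f_tx² + (f_v + f_ty)²] = √[316.4² + (111.6 + 147.9)²] = 409.3 N/mm.
Capacity per unit length: r_n/Ω = (1/2.0) × 0.6 × 480 × (0.707 × 10) = 1018 N/mm.
409.3 ≤ 1018 → adequate.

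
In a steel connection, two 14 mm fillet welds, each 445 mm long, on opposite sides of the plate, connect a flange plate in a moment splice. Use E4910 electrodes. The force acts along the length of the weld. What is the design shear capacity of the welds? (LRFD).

E49XX → F_EXX = 490 MPa.
Effective throat t_e = 0.707 × 14 = 9.898 mm.
Total length L = 890 mm; A_we = 9.898 × 890 = 8809 mm².
F_nw = 0.6 F_EXX = 0.6 × 490 = 294 MPa.
φR_n = 0.75 × 294 × 8809 × 10⁻³ = 1942 kN.

φR_n ≈ 1940 kN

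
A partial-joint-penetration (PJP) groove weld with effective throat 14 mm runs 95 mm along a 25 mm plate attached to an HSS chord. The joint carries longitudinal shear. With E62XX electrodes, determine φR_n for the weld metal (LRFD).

E62XX → F_EXX = 620 MPa.
Effective throat (given) t_e = 14 mm.
A_we = 14 × 95 = 1330 mm².
F_nw = 0.6 F_EXX = 372 MPa.
φR_n = 0.75 × 372 × 1330 × 10⁻³ = 371.1 kN.

φR_n ≈ 371 kN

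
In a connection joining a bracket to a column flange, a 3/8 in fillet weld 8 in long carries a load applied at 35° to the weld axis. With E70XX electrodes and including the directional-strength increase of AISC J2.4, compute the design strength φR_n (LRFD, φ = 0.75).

E70XX → F_EXX = 70 ksi.
t_e = 0.707 × 0.375 = 0.2651 in; A_we = 0.2651 × 8 = 2.121 in².
Directional factor: 1.0 + 0.5 sin^1.5(35°) = 1.217.
F_nw = 0.6 × 70 × 1.217 = 51.12 ksi.
φR_n = 0.75 × 51.12 × 2.121 = 81.32 kips.

φR_n ≈ 81.3 kips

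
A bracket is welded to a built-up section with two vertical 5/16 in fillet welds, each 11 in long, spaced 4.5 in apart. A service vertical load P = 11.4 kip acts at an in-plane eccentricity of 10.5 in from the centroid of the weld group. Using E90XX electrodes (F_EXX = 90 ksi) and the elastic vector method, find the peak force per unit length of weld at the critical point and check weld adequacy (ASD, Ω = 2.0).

f_max ≈ 2.38 kip/in; adequate

Total weld length L_w = 22 in. Treat welds as unit-width lines.
Polar moment about centroid: J = 2[d³/12 + d(b/2)²] = 2[11³/12 + 11×2.25²] = 333.2 in³.
Direct shear f_v = P/L_w = 11.4 / 22 = 0.5182 kip/in (vertical).
Torsion M = P·e = 11.4 × 10.5 = 119.7 kip·in.
Critical point at (x, y) = (2.25, 5.5) from centroid. f_tx = M·y/J = 1.976 kip/in; f_ty = M·x/J = 0.8083 kip/in.
Resultant f_max = √[f_tx² + (f_v + f_ty)²] = √[1.976² + (0.5182 + 0.8083)²] = 2.38 kip/in.
Capacity per unit length: r_n/Ω = (1/2.0) × 0.6 × 90 × (0.707 × 0.3125) = 5.965 kip/in.
2.38 ≤ 5.965 → adequate.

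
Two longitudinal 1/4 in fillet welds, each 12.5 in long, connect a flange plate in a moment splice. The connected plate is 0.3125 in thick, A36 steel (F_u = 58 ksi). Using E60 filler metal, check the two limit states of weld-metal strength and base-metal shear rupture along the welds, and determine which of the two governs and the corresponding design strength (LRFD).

E60XX → F_EXX = 60 ksi.
t_e = 0.707 × 0.25 = 0.1767 in; L = 25 in.
Weld metal: φR_n = 0.75 × 0.6 × 60 × 0.1767 × 25 = 119.3 kip.
Base metal (shear rupture): φR_n = 0.75 × 0.6 × 58 × 0.3125 × 25 = 203.9 kip.
Governing: weld metal.

φR_n ≈ 119 kip (weld metal governs)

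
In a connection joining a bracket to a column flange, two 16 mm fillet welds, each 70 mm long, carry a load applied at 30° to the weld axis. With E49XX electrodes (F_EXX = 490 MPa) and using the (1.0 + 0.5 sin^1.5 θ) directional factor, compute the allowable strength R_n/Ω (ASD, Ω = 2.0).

t_e = 0.707 × 16 = 11.31 mm; A_we = 11.31 × 140 = 1584 mm².
Directional factor: 1.0 + 0.5 sin^1.5(30°) = 1.177.
F_nw = 0.6 × 490 × 1.177 = 346 MPa.
R_n/Ω = (346 × 1584) / 2.0 × 10⁻³ = 274 kN.

R_n/Ω ≈ 274 kN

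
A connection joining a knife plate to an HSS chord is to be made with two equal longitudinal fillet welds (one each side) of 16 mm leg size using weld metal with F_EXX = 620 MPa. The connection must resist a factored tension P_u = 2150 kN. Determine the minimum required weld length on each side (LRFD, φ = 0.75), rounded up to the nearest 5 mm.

Throat t_e = 0.707 × 16 = 11.31 mm.
φr_n = 0.75 × 0.6 × 620 × 11.31 × 10⁻³ = 3.156 kN/mm.
L_req = P_u / φr_n = 2150 / 3.156 = 681.2 mm total.
Per side: 681.2 / 2 = 340.6 mm.
Round up → use L = 345 mm on each side.

L = 345 mm on each side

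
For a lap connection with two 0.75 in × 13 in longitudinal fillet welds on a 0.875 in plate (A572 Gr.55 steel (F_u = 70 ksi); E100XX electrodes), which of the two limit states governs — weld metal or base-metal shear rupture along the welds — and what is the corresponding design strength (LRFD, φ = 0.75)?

E100XX → F_EXX = 100 ksi.
t_e = 0.707 × 0.75 = 0.5302 in; L = 26 in.
Weld metal: φR_n = 0.75 × 0.6 × 100 × 0.5302 × 26 = 620.4 kip.
Base metal (shear rupture): φR_n = 0.75 × 0.6 × 70 × 0.875 × 26 = 716.6 kip.
Governing: weld metal.

φR_n ≈ 620 kip (weld metal governs)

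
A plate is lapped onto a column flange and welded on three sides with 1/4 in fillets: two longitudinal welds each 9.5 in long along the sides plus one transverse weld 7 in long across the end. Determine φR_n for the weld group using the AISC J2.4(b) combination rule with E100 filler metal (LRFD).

E100XX → F_EXX = 100 ksi.
t_e = 0.707 × 0.25 = 0.1767 in.
R_nwl = 0.6 × 100 × 0.1767 × 19 = 201.5 kips (longitudinal, 2 welds).
R_nwt = 0.6 × 100 × 0.1767 × 7 = 74.23 kips (transverse, base value).
(i) R_nwl + R_nwt = 275.7 kips; (ii) 0.85 R_nwl + 1.5 R_nwt = 282.6 kips.
R_n = max = 282.6 kips [governs: (ii)]; φR_n = 212 kips.

φR_n ≈ 212 kips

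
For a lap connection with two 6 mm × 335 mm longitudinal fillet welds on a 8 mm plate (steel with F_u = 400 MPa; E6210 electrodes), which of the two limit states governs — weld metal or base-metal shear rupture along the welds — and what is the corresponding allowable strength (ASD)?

E62XX → F_EXX = 620 MPa.
t_e = 0.707 × 6 = 4.242 mm; L = 670 mm.
Weld metal: R_n/Ω = (1/2.0) × 0.6 × 620 × 4.242 × 670 × 10⁻³ = 528.6 kN.
Base metal (shear rupture): R_n/Ω = (1/2.0) × 0.6 × 400 × 8 × 670 × 10⁻³ = 643.2 kN.
Governing: weld metal.

R_n/Ω ≈ 529 kN (weld metal governs)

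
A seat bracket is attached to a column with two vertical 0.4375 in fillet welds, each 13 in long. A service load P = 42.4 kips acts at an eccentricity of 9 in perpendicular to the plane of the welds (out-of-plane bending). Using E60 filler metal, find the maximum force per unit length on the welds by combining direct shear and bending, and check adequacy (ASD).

f_max ≈ 6.97 kip/in; NOT adequate

E60XX → F_EXX = 60 ksi.
L_w = 2 × 13 = 26 in; section modulus (unit throat) S = 2 × L²/6 = 56.33 in².
Direct shear f_v = P/L_w = 42.4/26 = 1.631 kip/in.
Moment M = P × e = 42.4 × 9 = 381.6 kip·in; bending f_b = M/S = 6.774 kip/in.
f_max = √(f_v² + f_b²) = √(1.631² + 6.774²) = 6.967 kip/in.
r_n/Ω = (1/2.0) × 0.6 × 60 × (0.707 × 0.4375) = 5.568 kip/in → NOT adequate.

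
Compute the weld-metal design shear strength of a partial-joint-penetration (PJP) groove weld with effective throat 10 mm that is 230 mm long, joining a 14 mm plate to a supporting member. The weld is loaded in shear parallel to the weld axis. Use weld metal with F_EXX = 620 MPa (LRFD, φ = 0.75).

Effective throat (given) t_e = 10 mm.
A_we = 10 × 230 = 2300 mm².
F_nw = 0.6 F_EXX = 372 MPa.
φR_n = 0.75 × 372 × 2300 × 10⁻³ = 641.7 kN.

φR_n ≈ 642 kN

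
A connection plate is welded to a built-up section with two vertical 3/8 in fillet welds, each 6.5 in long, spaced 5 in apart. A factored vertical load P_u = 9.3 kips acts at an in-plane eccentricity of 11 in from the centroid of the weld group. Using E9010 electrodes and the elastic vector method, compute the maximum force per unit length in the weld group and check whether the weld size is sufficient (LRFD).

E90XX → F_EXX = 90 ksi.
Total weld length L_w = 13 in. Treat welds as unit-width lines.
Polar moment about centroid: J = 2[d³/12 + d(b/2)²] = 2[6.5³/12 + 6.5×2.5²] = 127 in³.
Direct shear f_v = P/L_w = 9.3 / 13 = 0.7154 kip/in (vertical).
Torsion M = P·e = 9.3 × 11 = 102.3 kip·in.
Critical point at (x, y) = (2.5, 3.25) from centroid. f_tx = M·y/J = 2.617 kip/in; f_ty = M·x/J = 2.013 kip/in.
Resultant f_max = √[f_tx² + (f_v + f_ty)²] = √[2.617² + (0.7154 + 2.013)²] = 3.781 kip/in.
Capacity per unit length: φr_n = 0.75 × 0.6 × 90 × (0.707 × 0.375) = 10.74 kip/in.
3.781 ≤ 10.74 → adequate.

f_max ≈ 3.78 kip/in; adequate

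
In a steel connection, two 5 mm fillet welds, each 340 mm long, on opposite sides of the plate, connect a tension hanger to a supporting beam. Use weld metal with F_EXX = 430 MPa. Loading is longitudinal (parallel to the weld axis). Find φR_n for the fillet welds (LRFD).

Effective throat t_e = 0.707 × 5 = 3.535 mm.
Total length L = 680 mm; A_we = 3.535 × 680 = 2404 mm².
F_nw = 0.6 F_EXX = 0.6 × 430 = 258 MPa.
φR_n = 0.75 × 258 × 2404 × 10⁻³ = 465.1 kN.

φR_n ≈ 465 kN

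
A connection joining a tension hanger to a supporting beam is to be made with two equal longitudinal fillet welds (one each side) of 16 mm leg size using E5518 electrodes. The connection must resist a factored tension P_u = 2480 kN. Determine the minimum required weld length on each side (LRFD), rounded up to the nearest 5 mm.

L = 445 mm on each side

E55XX → F_EXX = 550 MPa.
Throat t_e = 0.707 × 16 = 11.31 mm.
φr_n = 0.75 × 0.6 × 550 × 11.31 × 10⁻³ = 2.8 kN/mm.
L_req = P_u / φr_n = 2480 / 2.8 = 885.8 mm total.
Per side: 885.8 / 2 = 442.9 mm.
Round up → use L = 445 mm on each side.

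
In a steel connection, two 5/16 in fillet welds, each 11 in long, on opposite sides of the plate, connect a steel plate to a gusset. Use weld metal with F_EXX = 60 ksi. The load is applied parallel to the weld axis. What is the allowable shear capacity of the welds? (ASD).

Effective throat t_e = 0.707 × 0.3125 = 0.2209 in.
Total length L = 22 in; A_we = 0.2209 × 22 = 4.861 in².
F_nw = 0.6 F_EXX = 0.6 × 60 = 36 ksi.
R_n = 36 × 4.861 = 175 kip; R_n/Ω = 175/2.0 = 87.49 kip.

R_n/Ω ≈ 87.5 kip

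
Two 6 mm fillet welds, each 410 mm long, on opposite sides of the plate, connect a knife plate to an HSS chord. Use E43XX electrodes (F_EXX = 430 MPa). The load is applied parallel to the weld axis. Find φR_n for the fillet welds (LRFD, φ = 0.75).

φR_n ≈ 673 kN

Effective throat t_e = 0.707 × 6 = 4.242 mm.
Total length L = 820 mm; A_we = 4.242 × 820 = 3478 mm².
F_nw = 0.6 F_EXX = 0.6 × 430 = 258 MPa.
φR_n = 0.75 × 258 × 3478 × 10⁻³ = 673.1 kN.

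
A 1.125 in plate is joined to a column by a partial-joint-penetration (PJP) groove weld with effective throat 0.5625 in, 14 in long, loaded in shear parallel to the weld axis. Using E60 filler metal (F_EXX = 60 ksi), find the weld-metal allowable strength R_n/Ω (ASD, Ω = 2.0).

Effective throat (given) t_e = 0.5625 in.
A_we = 0.5625 × 14 = 7.875 in².
F_nw = 0.6 F_EXX = 36 ksi.
R_n/Ω = (36 × 7.875) / 2.0 = 141.8 kip.

R_n/Ω ≈ 142 kip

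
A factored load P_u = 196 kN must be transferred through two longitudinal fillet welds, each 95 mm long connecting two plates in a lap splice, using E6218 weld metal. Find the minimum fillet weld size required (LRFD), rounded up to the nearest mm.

w = 6 mm

E62XX → F_EXX = 620 MPa.
Total weld length L = 190 mm.
Required throat t_e = P_u / (φ × 0.6 F_EXX × L) = 196 / (0.75 × 0.6 × 620 × 190 × 10⁻³) = 3.697 mm.
Required leg w = t_e / 0.707 = 5.23 mm → use 6 mm.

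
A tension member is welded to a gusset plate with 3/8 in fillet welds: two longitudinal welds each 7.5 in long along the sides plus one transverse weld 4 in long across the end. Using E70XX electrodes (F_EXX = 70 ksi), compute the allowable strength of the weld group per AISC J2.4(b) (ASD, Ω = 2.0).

t_e = 0.707 × 0.375 = 0.2651 in.
R_nwl = 0.6 × 70 × 0.2651 × 15 = 167 kip (longitudinal, 2 welds).
R_nwt = 0.6 × 70 × 0.2651 × 4 = 44.54 kip (transverse, base value).
(i) R_nwl + R_nwt = 211.6 kip; (ii) 0.85 R_nwl + 1.5 R_nwt = 208.8 kip.
R_n = max = 211.6 kip [governs: (i)]; R_n/Ω = 105.8 kip.

R_n/Ω ≈ 106 kip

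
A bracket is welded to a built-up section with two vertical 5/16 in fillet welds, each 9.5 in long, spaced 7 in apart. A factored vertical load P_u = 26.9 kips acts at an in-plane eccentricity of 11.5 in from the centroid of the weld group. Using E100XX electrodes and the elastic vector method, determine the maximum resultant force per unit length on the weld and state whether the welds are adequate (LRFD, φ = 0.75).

E100XX → F_EXX = 100 ksi.
Total weld length L_w = 19 in. Treat welds as unit-width lines.
Polar moment about centroid: J = 2[d³/12 + d(b/2)²] = 2[9.5³/12 + 9.5×3.5²] = 375.6 in³.
Direct shear f_v = P/L_w = 26.9 / 19 = 1.416 kip/in (vertical).
Torsion M = P·e = 26.9 × 11.5 = 309.35 kip·in.
Critical point at (x, y) = (3.5, 4.75) from centroid. f_tx = M·y/J = 3.912 kip/in; f_ty = M·x/J = 2.882 kip/in.
Resultant f_max = √[f_tx² + (f_v + f_ty)²] = √[3.912² + (1.416 + 2.882)²] = 5.812 kip/in.
Capacity per unit length: φr_n = 0.75 × 0.6 × 100 × (0.707 × 0.3125) = 9.942 kip/in.
5.812 ≤ 9.942 → adequate.

f_max ≈ 5.81 kip/in; adequate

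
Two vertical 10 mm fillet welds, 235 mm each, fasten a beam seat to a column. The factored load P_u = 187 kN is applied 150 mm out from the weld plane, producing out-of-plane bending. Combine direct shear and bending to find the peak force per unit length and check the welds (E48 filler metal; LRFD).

E48XX → F_EXX = 480 MPa.
L_w = 2 × 235 = 470 mm; section modulus (unit throat) S = 2 × L²/6 = 18410 mm².
Direct shear f_v = P/L_w = 187×10³/470 = 397.9 N/mm.
Moment M = P × e = 187×10³ × 150 = 28050000 N·mm; bending f_b = M/S = 1524 N/mm.
f_max = √(f_v² + f_b²) = √(397.9² + 1524²) = 1575 N/mm.
φr_n = 0.75 × 0.6 × 480 × (0.707 × 10) = 1527 N/mm → NOT adequate.

f_max ≈ 1570 N/mm; NOT adequate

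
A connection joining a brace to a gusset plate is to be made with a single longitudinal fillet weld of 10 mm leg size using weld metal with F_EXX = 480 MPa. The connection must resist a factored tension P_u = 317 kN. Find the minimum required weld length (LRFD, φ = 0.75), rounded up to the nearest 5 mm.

Throat t_e = 0.707 × 10 = 7.07 mm.
φr_n = 0.75 × 0.6 × 480 × 7.07 × 10⁻³ = 1.527 kN/mm.
L_req = P_u / φr_n = 317 / 1.527 = 207.6 mm total.
Round up → use L = 210 mm.

L = 210 mm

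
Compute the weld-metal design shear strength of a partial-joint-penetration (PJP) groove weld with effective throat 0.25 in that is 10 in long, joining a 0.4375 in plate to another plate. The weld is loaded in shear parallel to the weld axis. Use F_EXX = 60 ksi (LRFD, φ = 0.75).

φR_n ≈ 67.5 kip

Effective throat (given) t_e = 0.25 in.
A_we = 0.25 × 10 = 2.5 in².
F_nw = 0.6 F_EXX = 36 ksi.
φR_n = 0.75 × 36 × 2.5 = 67.5 kip.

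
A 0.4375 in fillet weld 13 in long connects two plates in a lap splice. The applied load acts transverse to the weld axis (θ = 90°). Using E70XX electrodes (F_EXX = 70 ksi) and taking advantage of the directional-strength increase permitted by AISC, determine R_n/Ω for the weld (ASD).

R_n/Ω ≈ 127 kips

t_e = 0.707 × 0.4375 = 0.3093 in; A_we = 0.3093 × 13 = 4.021 in².
Directional factor: 1.0 + 0.5 sin^1.5(90°) = 1.5.
F_nw = 0.6 × 70 × 1.5 = 63 ksi.
R_n/Ω = (63 × 4.021) / 2.0 = 126.7 kips.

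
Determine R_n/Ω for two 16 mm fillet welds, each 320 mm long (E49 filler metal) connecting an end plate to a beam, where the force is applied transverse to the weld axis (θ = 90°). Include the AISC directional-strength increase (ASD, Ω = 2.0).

E49XX → F_EXX = 490 MPa.
t_e = 0.707 × 16 = 11.31 mm; A_we = 11.31 × 640 = 7240 mm².
Directional factor: 1.0 + 0.5 sin^1.5(90°) = 1.5.
F_nw = 0.6 × 490 × 1.5 = 441 MPa.
R_n/Ω = (441 × 7240) / 2.0 × 10⁻³ = 1596 kN.

R_n/Ω ≈ 1600 kN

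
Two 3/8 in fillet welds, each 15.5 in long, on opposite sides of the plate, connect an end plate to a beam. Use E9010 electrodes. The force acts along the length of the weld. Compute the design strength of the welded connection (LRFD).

φR_n ≈ 333 kips

E90XX → F_EXX = 90 ksi.
Effective throat t_e = 0.707 × 0.375 = 0.2651 in.
Total length L = 31 in; A_we = 0.2651 × 31 = 8.219 in².
F_nw = 0.6 F_EXX = 0.6 × 90 = 54 ksi.
φR_n = 0.75 × 54 × 8.219 = 332.9 kips.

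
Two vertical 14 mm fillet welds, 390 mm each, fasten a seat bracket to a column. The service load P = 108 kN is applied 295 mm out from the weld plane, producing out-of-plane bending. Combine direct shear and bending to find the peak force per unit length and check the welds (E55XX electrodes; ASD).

E55XX → F_EXX = 550 MPa.
L_w = 2 × 390 = 780 mm; section modulus (unit throat) S = 2 × L²/6 = 50700 mm².
Direct shear f_v = P/L_w = 108×10³/780 = 138.5 N/mm.
Moment M = P × e = 108×10³ × 295 = 31860000 N·mm; bending f_b = M/S = 628.4 N/mm.
f_max = √(f_v² + f_b²) = √(138.5² + 628.4²) = 643.5 N/mm.
r_n/Ω = (1/2.0) × 0.6 × 550 × (0.707 × 14) = 1633 N/mm → adequate.

f_max ≈ 643 N/mm; adequate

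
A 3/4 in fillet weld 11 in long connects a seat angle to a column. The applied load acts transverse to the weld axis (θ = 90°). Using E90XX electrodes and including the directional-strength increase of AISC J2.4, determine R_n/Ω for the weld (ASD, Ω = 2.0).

R_n/Ω ≈ 236 kip

E90XX → F_EXX = 90 ksi.
t_e = 0.707 × 0.75 = 0.5302 in; A_we = 0.5302 × 11 = 5.833 in².
Directional factor: 1.0 + 0.5 sin^1.5(90°) = 1.5.
F_nw = 0.6 × 90 × 1.5 = 81 ksi.
R_n/Ω = (81 × 5.833) / 2.0 = 236.2 kip.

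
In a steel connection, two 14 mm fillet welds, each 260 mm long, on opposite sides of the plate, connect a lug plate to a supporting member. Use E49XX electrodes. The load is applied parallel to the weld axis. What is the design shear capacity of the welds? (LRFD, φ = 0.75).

E49XX → F_EXX = 490 MPa.
Effective throat t_e = 0.707 × 14 = 9.898 mm.
Total length L = 520 mm; A_we = 9.898 × 520 = 5147 mm².
F_nw = 0.6 F_EXX = 0.6 × 490 = 294 MPa.
φR_n = 0.75 × 294 × 5147 × 10⁻³ = 1135 kN.

φR_n ≈ 1130 kN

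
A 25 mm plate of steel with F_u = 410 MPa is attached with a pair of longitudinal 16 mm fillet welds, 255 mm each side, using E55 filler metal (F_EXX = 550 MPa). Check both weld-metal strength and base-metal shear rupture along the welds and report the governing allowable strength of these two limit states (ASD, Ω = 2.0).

t_e = 0.707 × 16 = 11.31 mm; L = 510 mm.
Weld metal: R_n/Ω = (1/2.0) × 0.6 × 550 × 11.31 × 510 × 10⁻³ = 951.9 kN.
Base metal (shear rupture): R_n/Ω = (1/2.0) × 0.6 × 410 × 25 × 510 × 10⁻³ = 1568 kN.
Governing: weld metal.

R_n/Ω ≈ 952 kN (weld metal governs)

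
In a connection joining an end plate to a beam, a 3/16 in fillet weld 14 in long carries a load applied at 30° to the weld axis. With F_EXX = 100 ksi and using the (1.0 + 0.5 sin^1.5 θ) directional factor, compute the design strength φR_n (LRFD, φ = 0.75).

t_e = 0.707 × 0.1875 = 0.1326 in; A_we = 0.1326 × 14 = 1.856 in².
Directional factor: 1.0 + 0.5 sin^1.5(30°) = 1.177.
F_nw = 0.6 × 100 × 1.177 = 70.61 ksi.
φR_n = 0.75 × 70.61 × 1.856 = 98.28 kips.

φR_n ≈ 98.3 kips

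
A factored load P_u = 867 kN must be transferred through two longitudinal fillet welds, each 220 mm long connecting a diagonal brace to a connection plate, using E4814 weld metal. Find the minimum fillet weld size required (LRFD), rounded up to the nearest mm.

w = 13 mm

E48XX → F_EXX = 480 MPa.
Total weld length L = 440 mm.
Required throat t_e = P_u / (φ × 0.6 F_EXX × L) = 867 / (0.75 × 0.6 × 480 × 440 × 10⁻³) = 9.122 mm.
Required leg w = t_e / 0.707 = 12.9 mm → use 13 mm.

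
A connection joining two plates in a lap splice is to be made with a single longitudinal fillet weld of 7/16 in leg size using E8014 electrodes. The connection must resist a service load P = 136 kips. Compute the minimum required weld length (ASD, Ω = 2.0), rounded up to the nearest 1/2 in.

E80XX → F_EXX = 80 ksi.
Throat t_e = 0.707 × 0.4375 = 0.3093 in.
r_n/Ω = (0.6 × 80 × 0.3093) / 2.0 = 7.423 kip/in.
L_req = P / (r_n/Ω) = 136 / 7.423 = 18.32 in total.
Round up → use L = 18.5 in.

L = 18.5 in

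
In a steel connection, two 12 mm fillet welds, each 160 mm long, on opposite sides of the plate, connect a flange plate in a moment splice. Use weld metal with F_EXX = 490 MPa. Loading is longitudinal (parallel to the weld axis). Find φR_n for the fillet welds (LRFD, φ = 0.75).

Effective throat t_e = 0.707 × 12 = 8.484 mm.
Total length L = 320 mm; A_we = 8.484 × 320 = 2715 mm².
F_nw = 0.6 F_EXX = 0.6 × 490 = 294 MPa.
φR_n = 0.75 × 294 × 2715 × 10⁻³ = 598.6 kN.

φR_n ≈ 599 kN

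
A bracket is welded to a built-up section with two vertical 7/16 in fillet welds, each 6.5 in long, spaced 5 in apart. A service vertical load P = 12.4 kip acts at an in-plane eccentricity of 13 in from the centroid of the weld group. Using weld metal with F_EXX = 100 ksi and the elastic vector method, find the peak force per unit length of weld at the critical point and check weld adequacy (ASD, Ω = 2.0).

Total weld length L_w = 13 in. Treat welds as unit-width lines.
Polar moment about centroid: J = 2[d³/12 + d(b/2)²] = 2[6.5³/12 + 6.5×2.5²] = 127 in³.
Direct shear f_v = P/L_w = 12.4 / 13 = 0.9538 kip/in (vertical).
Torsion M = P·e = 12.4 × 13 = 161.2 kip·in.
Critical point at (x, y) = (2.5, 3.25) from centroid. f_tx = M·y/J = 4.125 kip/in; f_ty = M·x/J = 3.173 kip/in.
Resultant f_max = √[f_tx² + (f_v + f_ty)²] = √[4.125² + (0.9538 + 3.173)²] = 5.834 kip/in.
Capacity per unit length: r_n/Ω = (1/2.0) × 0.6 × 100 × (0.707 × 0.4375) = 9.279 kip/in.
5.834 ≤ 9.279 → adequate.

f_max ≈ 5.83 kip/in; adequate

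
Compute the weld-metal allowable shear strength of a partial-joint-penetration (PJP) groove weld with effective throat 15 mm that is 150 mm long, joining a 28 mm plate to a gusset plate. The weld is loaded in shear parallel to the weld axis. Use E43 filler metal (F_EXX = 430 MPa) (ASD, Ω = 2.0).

Effective throat (given) t_e = 15 mm.
A_we = 15 × 150 = 2250 mm².
F_nw = 0.6 F_EXX = 258 MPa.
R_n/Ω = (258 × 2250) / 2.0 × 10⁻³ = 290.2 kN.

R_n/Ω ≈ 290 kN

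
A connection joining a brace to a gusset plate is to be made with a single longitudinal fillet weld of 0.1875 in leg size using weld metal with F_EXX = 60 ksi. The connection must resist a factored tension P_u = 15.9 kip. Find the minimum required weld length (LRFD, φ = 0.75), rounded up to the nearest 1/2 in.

Throat t_e = 0.707 × 0.1875 = 0.1326 in.
φr_n = 0.75 × 0.6 × 60 × 0.1326 = 3.579 kip/in.
L_req = P_u / φr_n = 15.9 / 3.579 = 4.442 in total.
Round up → use L = 4.5 in.

L = 4.5 in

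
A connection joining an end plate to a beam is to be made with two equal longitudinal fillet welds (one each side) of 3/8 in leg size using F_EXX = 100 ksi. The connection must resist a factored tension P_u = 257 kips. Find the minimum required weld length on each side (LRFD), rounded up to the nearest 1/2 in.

L = 11 in on each side

Throat t_e = 0.707 × 0.375 = 0.2651 in.
φr_n = 0.75 × 0.6 × 100 × 0.2651 = 11.93 kips/in.
L_req = P_u / φr_n = 257 / 11.93 = 21.54 in total.
Per side: 21.54 / 2 = 10.77 in.
Round up → use L = 11 in on each side.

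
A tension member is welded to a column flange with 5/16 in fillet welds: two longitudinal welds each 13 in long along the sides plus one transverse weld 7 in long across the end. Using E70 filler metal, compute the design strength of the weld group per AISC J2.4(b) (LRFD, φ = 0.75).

E70XX → F_EXX = 70 ksi.
t_e = 0.707 × 0.3125 = 0.2209 in.
R_nwl = 0.6 × 70 × 0.2209 × 26 = 241.3 kip (longitudinal, 2 welds).
R_nwt = 0.6 × 70 × 0.2209 × 7 = 64.96 kip (transverse, base value).
(i) R_nwl + R_nwt = 306.2 kip; (ii) 0.85 R_nwl + 1.5 R_nwt = 302.5 kip.
R_n = max = 306.2 kip [governs: (i)]; φR_n = 229.7 kip.

φR_n ≈ 230 kip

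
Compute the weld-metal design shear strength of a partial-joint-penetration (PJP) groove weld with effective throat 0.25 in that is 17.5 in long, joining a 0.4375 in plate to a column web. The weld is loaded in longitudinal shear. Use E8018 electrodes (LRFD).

E80XX → F_EXX = 80 ksi.
Effective throat (given) t_e = 0.25 in.
A_we = 0.25 × 17.5 = 4.375 in².
F_nw = 0.6 F_EXX = 48 ksi.
φR_n = 0.75 × 48 × 4.375 = 157.5 kip.

φR_n ≈ 158 kip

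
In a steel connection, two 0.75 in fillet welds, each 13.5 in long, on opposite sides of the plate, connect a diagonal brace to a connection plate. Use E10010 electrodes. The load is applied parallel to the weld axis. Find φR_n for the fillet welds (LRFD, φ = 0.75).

E100XX → F_EXX = 100 ksi.
Effective throat t_e = 0.707 × 0.75 = 0.5302 in.
Total length L = 27 in; A_we = 0.5302 × 27 = 14.32 in².
F_nw = 0.6 F_EXX = 0.6 × 100 = 60 ksi.
φR_n = 0.75 × 60 × 14.32 = 644.3 kips.

φR_n ≈ 644 kips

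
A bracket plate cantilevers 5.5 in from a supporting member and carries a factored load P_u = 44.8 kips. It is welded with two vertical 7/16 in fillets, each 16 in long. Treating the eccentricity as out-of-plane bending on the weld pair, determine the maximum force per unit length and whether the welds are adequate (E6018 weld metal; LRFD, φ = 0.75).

E60XX → F_EXX = 60 ksi.
L_w = 2 × 16 = 32 in; section modulus (unit throat) S = 2 × L²/6 = 85.33 in².
Direct shear f_v = P/L_w = 44.8/32 = 1.4 kip/in.
Moment M = P × e = 44.8 × 5.5 = 246.4 kip·in; bending f_b = M/S = 2.887 kip/in.
f_max = √(f_v² + f_b²) = √(1.4² + 2.887²) = 3.209 kip/in.
φr_n = 0.75 × 0.6 × 60 × (0.707 × 0.4375) = 8.351 kip/in → adequate.

f_max ≈ 3.21 kip/in; adequate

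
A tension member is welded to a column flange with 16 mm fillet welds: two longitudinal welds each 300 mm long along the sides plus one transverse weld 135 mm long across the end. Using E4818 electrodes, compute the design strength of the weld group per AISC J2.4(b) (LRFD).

E48XX → F_EXX = 480 MPa.
t_e = 0.707 × 16 = 11.31 mm.
R_nwl = 0.6 × 480 × 11.31 × 600 × 10⁻³ = 1955 kN (longitudinal, 2 welds).
R_nwt = 0.6 × 480 × 11.31 × 135 × 10⁻³ = 439.8 kN (transverse, base value).
(i) R_nwl + R_nwt = 2395 kN; (ii) 0.85 R_nwl + 1.5 R_nwt = 2321 kN.
R_n = max = 2395 kN [governs: (i)]; φR_n = 1796 kN.

φR_n ≈ 1800 kN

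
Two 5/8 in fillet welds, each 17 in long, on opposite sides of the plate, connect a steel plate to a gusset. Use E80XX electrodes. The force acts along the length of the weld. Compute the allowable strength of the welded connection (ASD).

E80XX → F_EXX = 80 ksi.
Effective throat t_e = 0.707 × 0.625 = 0.4419 in.
Total length L = 34 in; A_we = 0.4419 × 34 = 15.02 in².
F_nw = 0.6 F_EXX = 0.6 × 80 = 48 ksi.
R_n = 48 × 15.02 = 721.1 kips; R_n/Ω = 721.1/2.0 = 360.6 kips.

R_n/Ω ≈ 361 kips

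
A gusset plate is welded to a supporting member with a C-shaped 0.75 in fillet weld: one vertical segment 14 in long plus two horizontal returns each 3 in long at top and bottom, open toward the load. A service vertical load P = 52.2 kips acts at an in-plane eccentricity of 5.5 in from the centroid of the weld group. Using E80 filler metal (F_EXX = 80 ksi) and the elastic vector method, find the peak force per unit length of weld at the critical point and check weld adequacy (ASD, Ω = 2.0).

f_max ≈ 5.46 kip/in; adequate

Total weld length L_w = 20 in. Treat welds as unit-width lines.
Centroid: x̄ = 2×3×1.5 / 20 = 0.45 in from the vertical weld.
Polar moment about centroid: J = I_x + I_y = [14³/12 + 2×3×7²] + [14×0.45² + 2(3³/12 + 3×1.05²)] = 536.6 in³.
Direct shear f_v = P/L_w = 52.2 / 20 = 2.61 kip/in (vertical).
Torsion M = P·e = 52.2 × 5.5 = 287.1 kip·in.
Critical point at (x, y) = (2.55, 7) from centroid. f_tx = M·y/J = 3.745 kip/in; f_ty = M·x/J = 1.364 kip/in.
Resultant f_max = √[f_tx² + (f_v + f_ty)²] = √[3.745² + (2.61 + 1.364)²] = 5.461 kip/in.
Capacity per unit length: r_n/Ω = (1/2.0) × 0.6 × 80 × (0.707 × 0.75) = 12.73 kip/in.
5.461 ≤ 12.73 → adequate.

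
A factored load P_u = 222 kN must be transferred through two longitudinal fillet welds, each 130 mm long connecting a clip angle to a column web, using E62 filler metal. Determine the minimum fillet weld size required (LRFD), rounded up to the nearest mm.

w = 5 mm

E62XX → F_EXX = 620 MPa.
Total weld length L = 260 mm.
Required throat t_e = P_u / (φ × 0.6 F_EXX × L) = 222 / (0.75 × 0.6 × 620 × 260 × 10⁻³) = 3.06 mm.
Required leg w = t_e / 0.707 = 4.329 mm → use 5 mm.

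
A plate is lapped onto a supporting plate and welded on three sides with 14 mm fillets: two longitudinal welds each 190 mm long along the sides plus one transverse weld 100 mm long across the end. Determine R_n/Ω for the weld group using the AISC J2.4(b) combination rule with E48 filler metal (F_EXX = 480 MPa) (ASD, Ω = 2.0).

t_e = 0.707 × 14 = 9.898 mm.
R_nwl = 0.6 × 480 × 9.898 × 380 × 10⁻³ = 1083 kN (longitudinal, 2 welds).
R_nwt = 0.6 × 480 × 9.898 × 100 × 10⁻³ = 285.1 kN (transverse, base value).
(i) R_nwl + R_nwt = 1368 kN; (ii) 0.85 R_nwl + 1.5 R_nwt = 1348 kN.
R_n = max = 1368 kN [governs: (i)]; R_n/Ω = 684.1 kN.

R_n/Ω ≈ 684 kN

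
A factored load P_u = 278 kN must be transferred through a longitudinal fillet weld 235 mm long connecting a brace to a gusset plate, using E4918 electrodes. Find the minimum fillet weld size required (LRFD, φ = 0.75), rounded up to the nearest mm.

E49XX → F_EXX = 490 MPa.
Total weld length L = 235 mm.
Required throat t_e = P_u / (φ × 0.6 F_EXX × L) = 278 / (0.75 × 0.6 × 490 × 235 × 10⁻³) = 5.365 mm.
Required leg w = t_e / 0.707 = 7.588 mm → use 8 mm.

w = 8 mm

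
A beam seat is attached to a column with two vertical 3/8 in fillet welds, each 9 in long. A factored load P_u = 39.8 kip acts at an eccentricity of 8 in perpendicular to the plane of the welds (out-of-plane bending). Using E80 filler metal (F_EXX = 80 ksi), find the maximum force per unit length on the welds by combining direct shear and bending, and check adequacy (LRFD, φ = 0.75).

f_max ≈ 12 kip/in; NOT adequate

L_w = 2 × 9 = 18 in; section modulus (unit throat) S = 2 × L²/6 = 27 in².
Direct shear f_v = P/L_w = 39.8/18 = 2.211 kip/in.
Moment M = P × e = 39.8 × 8 = 318.4 kip·in; bending f_b = M/S = 11.79 kip/in.
f_max = √(f_v² + f_b²) = √(2.211² + 11.79²) = 12 kip/in.
φr_n = 0.75 × 0.6 × 80 × (0.707 × 0.375) = 9.544 kip/in → NOT adequate.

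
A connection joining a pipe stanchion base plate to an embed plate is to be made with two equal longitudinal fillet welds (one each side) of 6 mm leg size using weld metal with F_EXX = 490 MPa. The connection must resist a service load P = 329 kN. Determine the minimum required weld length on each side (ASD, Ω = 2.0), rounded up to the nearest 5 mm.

Throat t_e = 0.707 × 6 = 4.242 mm.
r_n/Ω = (0.6 × 490 × 4.242) / 2.0 = 623.6 N/mm = 0.6236 kN/mm.
L_req = P / (r_n/Ω) = 329 / 0.6236 = 527.6 mm total.
Per side: 527.6 / 2 = 263.8 mm.
Round up → use L = 265 mm on each side.

L = 265 mm on each side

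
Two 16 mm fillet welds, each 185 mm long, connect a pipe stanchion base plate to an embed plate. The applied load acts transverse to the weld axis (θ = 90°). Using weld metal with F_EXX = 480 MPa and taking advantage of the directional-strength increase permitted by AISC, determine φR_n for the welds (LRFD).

t_e = 0.707 × 16 = 11.31 mm; A_we = 11.31 × 370 = 4185 mm².
Directional factor: 1.0 + 0.5 sin^1.5(90°) = 1.5.
F_nw = 0.6 × 480 × 1.5 = 432 MPa.
φR_n = 0.75 × 432 × 4185 × 10⁻³ = 1356 kN.

φR_n ≈ 1360 kN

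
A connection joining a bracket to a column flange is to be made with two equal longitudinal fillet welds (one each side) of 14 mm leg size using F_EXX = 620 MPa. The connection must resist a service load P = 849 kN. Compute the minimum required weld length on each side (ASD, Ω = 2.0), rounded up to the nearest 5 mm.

Throat t_e = 0.707 × 14 = 9.898 mm.
r_n/Ω = (0.6 × 620 × 9.898) / 2.0 = 1841 N/mm = 1.841 kN/mm.
L_req = P / (r_n/Ω) = 849 / 1.841 = 461.2 mm total.
Per side: 461.2 / 2 = 230.6 mm.
Round up → use L = 235 mm on each side.

L = 235 mm on each side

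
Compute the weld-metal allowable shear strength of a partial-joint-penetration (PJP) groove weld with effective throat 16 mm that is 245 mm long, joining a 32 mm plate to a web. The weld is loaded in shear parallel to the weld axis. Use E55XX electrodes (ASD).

R_n/Ω ≈ 647 kN

E55XX → F_EXX = 550 MPa.
Effective throat (given) t_e = 16 mm.
A_we = 16 × 245 = 3920 mm².
F_nw = 0.6 F_EXX = 330 MPa.
R_n/Ω = (330 × 3920) / 2.0 × 10⁻³ = 646.8 kN.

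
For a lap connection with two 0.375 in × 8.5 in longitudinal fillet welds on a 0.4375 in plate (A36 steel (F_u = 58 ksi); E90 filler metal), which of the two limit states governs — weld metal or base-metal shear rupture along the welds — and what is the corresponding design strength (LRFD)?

φR_n ≈ 183 kips (weld metal governs)

E90XX → F_EXX = 90 ksi.
t_e = 0.707 × 0.375 = 0.2651 in; L = 17 in.
Weld metal: φR_n = 0.75 × 0.6 × 90 × 0.2651 × 17 = 182.5 kips.
Base metal (shear rupture): φR_n = 0.75 × 0.6 × 58 × 0.4375 × 17 = 194.1 kips.
Governing: weld metal.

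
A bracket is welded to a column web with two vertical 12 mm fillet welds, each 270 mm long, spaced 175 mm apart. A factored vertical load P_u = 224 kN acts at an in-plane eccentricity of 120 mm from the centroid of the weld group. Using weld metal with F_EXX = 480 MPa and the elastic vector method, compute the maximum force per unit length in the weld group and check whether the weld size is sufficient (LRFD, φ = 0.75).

Total weld length L_w = 540 mm. Treat welds as unit-width lines.
Polar moment about centroid: J = 2[d³/12 + d(b/2)²] = 2[270³/12 + 270×87.5²] = 7415000 mm³.
Direct shear f_v = P/L_w = 224×10³ / 540 = 414.8 N/mm (vertical).
Torsion M = P·e = 224×10³ × 120 = 26880000 N·mm.
Critical point at (x, y) = (87.5, 135) from centroid. f_tx = M·y/J = 489.4 N/mm; f_ty = M·x/J = 317.2 N/mm.
Resultant f_max = √[f_tx² + (f_v + f_ty)²] = √[489.4² + (414.8 + 317.2)²] = 880.5 N/mm.
Capacity per unit length: φr_n = 0.75 × 0.6 × 480 × (0.707 × 12) = 1833 N/mm.
880.5 ≤ 1833 → adequate.

f_max ≈ 881 N/mm; adequate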